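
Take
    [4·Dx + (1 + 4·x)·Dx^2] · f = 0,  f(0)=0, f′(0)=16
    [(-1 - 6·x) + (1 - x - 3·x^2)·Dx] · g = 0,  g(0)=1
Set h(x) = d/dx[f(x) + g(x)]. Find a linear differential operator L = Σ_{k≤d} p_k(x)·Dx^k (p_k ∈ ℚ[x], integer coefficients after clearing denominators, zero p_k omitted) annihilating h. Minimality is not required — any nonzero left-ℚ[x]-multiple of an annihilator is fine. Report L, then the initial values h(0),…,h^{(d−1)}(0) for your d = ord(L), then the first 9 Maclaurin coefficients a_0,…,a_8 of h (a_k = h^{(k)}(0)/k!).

f: a_k = 0, 16, -32, 256/3, -256, 4096/5, -8192/3, 65536/7, -32768, …
g: a_k = 1, 1, 4, 7, 19, 40, 97, 217, 508, …
Weyl lclm of L_f,L_g ⇒ L₀ (ord ≤ 3).
Differentiate: ansatz ord ≤ ord L₀ ⇒ L.
L = (-212 - 1072·x - 3144·x^2 - 2160·x^3 - 2592·x^4) + (-5 - 248·x - 1922·x^2 - 4308·x^3 - 4464·x^4 - 4320·x^5)·Dx + (6 + 53·x + 108·x^2 - 110·x^3 - 519·x^4 - 1044·x^5 - 864·x^6)·Dx^2  (order 2).
h: a_k = 17, -56, 277, -948, 4296, -15802, 67055, -258080, 1059007, …
ICs: h(0) = 17, h′(0) = -56.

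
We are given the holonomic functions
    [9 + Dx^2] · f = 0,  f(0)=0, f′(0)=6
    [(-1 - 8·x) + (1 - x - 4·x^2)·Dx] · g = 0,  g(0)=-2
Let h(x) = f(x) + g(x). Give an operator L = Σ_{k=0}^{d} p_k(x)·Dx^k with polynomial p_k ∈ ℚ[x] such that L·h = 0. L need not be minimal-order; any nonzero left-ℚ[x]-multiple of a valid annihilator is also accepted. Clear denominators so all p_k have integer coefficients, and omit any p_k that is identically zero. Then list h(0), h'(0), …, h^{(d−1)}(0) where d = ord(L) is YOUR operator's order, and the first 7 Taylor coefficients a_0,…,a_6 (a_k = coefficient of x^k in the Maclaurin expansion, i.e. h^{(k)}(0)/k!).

f: a_k = 0, 6, 0, -9, 0, 81/20, 0, …
g: a_k = -2, -2, -10, -18, -58, -130, -362, …
Sum ⇒ L₀ = lclm(L_f,L_g) in ℚ(x)⟨Dx⟩.
L = (-567 - 4806·x - 3321·x^2 - 9936·x^3 - 6480·x^4 - 10368·x^5) + (171 - 117·x - 441·x^2 + 135·x^3 - 540·x^4 - 3888·x^5 - 5184·x^6)·Dx + (-63 - 534·x - 369·x^2 - 1104·x^3 - 720·x^4 - 1152·x^5)·Dx^2 + (19 - 13·x - 49·x^2 + 15·x^3 - 60·x^4 - 432·x^5 - 576·x^6)·Dx^3  (order 3).
h: a_k = -2, 4, -10, -27, -58, -2519/20, -362, …
ICs: h(0) = -2, h′(0) = 4, h′′(0) = -20.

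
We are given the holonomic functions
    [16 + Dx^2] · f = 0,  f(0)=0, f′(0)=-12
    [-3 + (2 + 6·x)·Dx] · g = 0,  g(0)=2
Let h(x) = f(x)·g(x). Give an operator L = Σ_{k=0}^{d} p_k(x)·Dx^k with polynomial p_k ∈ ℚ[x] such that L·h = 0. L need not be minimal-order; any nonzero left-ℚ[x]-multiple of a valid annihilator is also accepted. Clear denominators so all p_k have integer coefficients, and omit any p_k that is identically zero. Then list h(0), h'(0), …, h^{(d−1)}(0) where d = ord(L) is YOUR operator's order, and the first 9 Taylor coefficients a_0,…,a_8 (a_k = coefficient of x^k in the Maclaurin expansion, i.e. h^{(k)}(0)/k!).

f: a_k = 0, -12, 0, 32, 0, -128/5, 0, 1024/105, 0, …
g: a_k = 2, 3, -9/4, 27/8, -405/64, 1701/128, -15309/512, 72171/1024, -2814669/16384, …
L₀ := L_f ⊗_s L_g (sym. prod.), ord ≤ 2.
L = (91 + 384·x + 576·x^2) + (-12 - 36·x)·Dx + (4 + 24·x + 36·x^2)·Dx^2  (order 2).
h: a_k = 0, -24, -36, 91, 111/2, -3781/80, -20523/160, 3137023/13440, -855943/1792, …
ICs: h(0) = 0, h′(0) = -24.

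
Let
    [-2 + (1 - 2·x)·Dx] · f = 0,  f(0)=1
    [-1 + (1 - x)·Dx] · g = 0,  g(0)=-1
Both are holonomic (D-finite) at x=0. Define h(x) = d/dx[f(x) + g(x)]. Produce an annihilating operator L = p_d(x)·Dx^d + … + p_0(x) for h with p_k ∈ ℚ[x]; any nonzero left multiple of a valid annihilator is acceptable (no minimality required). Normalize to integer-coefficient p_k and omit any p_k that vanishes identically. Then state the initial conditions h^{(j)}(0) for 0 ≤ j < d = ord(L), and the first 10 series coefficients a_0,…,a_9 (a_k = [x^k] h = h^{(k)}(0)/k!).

f: a_k = 1, 2, 4, 8, 16, 32, 64, 128, 256, 512, …
g: a_k = -1, -1, -1, -1, -1, -1, -1, -1, -1, -1, …
Weyl lclm of L_f,L_g ⇒ L₀ (ord ≤ 2).
h=h₀': d/dx-closure on L₀ ⇒ L.
L = 12 + (-9 + 12·x)·Dx + (1 - 3·x + 2·x^2)·Dx^2  (order 2).
h: a_k = 1, 6, 21, 60, 155, 378, 889, 2040, 4599, 10230, …
ICs: h(0) = 1, h′(0) = 6.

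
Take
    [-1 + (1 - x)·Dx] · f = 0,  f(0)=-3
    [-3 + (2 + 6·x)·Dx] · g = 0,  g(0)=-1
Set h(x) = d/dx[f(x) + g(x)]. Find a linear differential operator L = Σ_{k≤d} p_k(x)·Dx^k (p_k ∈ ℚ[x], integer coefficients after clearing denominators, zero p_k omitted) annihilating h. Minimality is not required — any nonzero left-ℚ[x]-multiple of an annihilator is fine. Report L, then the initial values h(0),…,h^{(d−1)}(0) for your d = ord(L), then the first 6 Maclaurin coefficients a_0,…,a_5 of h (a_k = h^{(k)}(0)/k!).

f: a_k = -3, -3, -3, -3, -3, -3, …
g: a_k = -1, -3/2, 9/8, -27/16, 405/128, -1701/256, …
Sum ⇒ L₀ = lclm(L_f,L_g) in ℚ(x)⟨Dx⟩.
h₀' ⇒ L via d/dx closure of L₀.
L = (-90 - 54·x) + (3 - 198·x - 189·x^2)·Dx + (14 + 46·x - 6·x^2 - 54·x^3)·Dx^2  (order 2).
h: a_k = -9/2, -15/4, -225/16, 21/32, -12345/256, 36711/512, …
ICs: h(0) = -9/2, h′(0) = -15/4.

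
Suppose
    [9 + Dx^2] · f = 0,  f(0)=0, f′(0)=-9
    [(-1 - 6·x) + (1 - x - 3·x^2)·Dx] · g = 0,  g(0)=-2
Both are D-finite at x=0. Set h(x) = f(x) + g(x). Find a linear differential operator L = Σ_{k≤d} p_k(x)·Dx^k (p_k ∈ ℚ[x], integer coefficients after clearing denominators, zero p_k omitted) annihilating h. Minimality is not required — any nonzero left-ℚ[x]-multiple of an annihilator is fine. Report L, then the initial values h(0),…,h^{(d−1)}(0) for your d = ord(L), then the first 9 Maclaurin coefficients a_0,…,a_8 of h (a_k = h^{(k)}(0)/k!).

f: a_k = 0, -9, 0, 27/2, 0, -243/40, 0, 729/560, 0, …
g: a_k = -2, -2, -8, -14, -38, -80, -194, -434, -1016, …
f+g: L₀ = lclm(L_f,L_g), ord ≤ 2+1.
L = (-459 - 2916·x - 1539·x^2 - 3888·x^3 - 3645·x^4 - 4374·x^5) + (153 - 153·x - 378·x^2 + 405·x^3 - 2187·x^5 - 2187·x^6)·Dx + (-51 - 324·x - 171·x^2 - 432·x^3 - 405·x^4 - 486·x^5)·Dx^2 + (17 - 17·x - 42·x^2 + 45·x^3 - 243·x^5 - 243·x^6)·Dx^3  (order 3).
h: a_k = -2, -11, -8, -1/2, -38, -3443/40, -194, -242311/560, -1016, …
ICs: h(0) = -2, h′(0) = -11, h′′(0) = -16.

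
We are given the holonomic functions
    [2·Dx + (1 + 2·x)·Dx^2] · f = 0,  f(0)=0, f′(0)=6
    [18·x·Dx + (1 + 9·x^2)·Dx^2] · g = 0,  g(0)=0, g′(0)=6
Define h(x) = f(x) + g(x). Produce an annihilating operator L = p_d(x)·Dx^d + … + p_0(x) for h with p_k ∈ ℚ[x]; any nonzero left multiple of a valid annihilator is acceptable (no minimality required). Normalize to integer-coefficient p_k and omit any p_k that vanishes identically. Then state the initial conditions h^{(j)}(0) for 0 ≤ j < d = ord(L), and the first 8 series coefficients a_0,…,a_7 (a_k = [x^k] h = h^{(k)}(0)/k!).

f: a_k = 0, 6, -6, 8, -12, 96/5, -32, 384/7, …
g: a_k = 0, 6, 0, -18, 0, 486/5, 0, -4374/7, …
Sum ⇒ L₀ = lclm(L_f,L_g) in ℚ(x)⟨Dx⟩.
L = (-18 - 108·x + 486·x^2 + 324·x^3)·Dx + (-13 - 36·x + 135·x^2 + 972·x^3 + 648·x^4)·Dx^2 + (-1 + 7·x + 18·x^2 + 81·x^3 + 243·x^4 + 162·x^5)·Dx^3  (order 3).
h: a_k = 0, 12, -6, -10, -12, 582/5, -32, -570, …
ICs: h(0) = 0, h′(0) = 12, h′′(0) = -12.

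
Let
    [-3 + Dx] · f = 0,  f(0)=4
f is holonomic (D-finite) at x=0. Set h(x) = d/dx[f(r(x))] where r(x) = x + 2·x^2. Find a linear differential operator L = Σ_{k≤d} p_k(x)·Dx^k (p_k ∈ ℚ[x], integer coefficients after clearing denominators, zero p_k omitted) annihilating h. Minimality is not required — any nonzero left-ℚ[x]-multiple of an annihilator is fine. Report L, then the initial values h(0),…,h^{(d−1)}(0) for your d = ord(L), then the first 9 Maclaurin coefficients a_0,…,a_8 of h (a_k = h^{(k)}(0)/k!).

f: a_k = 4, 12, 18, 18, 27/2, 81/10, 81/20, 243/140, 729/1120, …
h₀=f(r): pull back L_f along r ⇒ L₀.
Differentiate: ansatz ord ≤ ord L₀ ⇒ L.
L = (7 + 24·x + 48·x^2) + (-1 - 4·x)·Dx  (order 1).
h: a_k = 12, 84, 270, 774, 3321/2, 33183/10, 112887/20, 253557/28, 2091501/160, …
ICs: h(0) = 12.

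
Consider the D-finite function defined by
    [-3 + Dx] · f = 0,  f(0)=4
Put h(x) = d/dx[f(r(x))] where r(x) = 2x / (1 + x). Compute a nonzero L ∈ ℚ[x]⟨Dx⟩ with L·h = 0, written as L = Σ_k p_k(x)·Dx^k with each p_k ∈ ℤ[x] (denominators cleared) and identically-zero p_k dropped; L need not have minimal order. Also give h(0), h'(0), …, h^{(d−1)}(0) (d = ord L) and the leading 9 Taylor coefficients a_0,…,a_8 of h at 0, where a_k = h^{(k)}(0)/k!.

f: a_k = 4, 12, 18, 18, 27/2, 81/10, 81/20, 243/140, 729/1120, …
L₀ from L_f via x↦r, Dx↦r'^{-1}Dx.
h=h₀': d/dx-closure on L₀ ⇒ L.
L = (4 - 2·x) + (-1 - 2·x - x^2)·Dx  (order 1).
h: a_k = 24, 96, 72, -96, -24, 576/5, -456/5, -384/35, 3672/35, …
ICs: h(0) = 24.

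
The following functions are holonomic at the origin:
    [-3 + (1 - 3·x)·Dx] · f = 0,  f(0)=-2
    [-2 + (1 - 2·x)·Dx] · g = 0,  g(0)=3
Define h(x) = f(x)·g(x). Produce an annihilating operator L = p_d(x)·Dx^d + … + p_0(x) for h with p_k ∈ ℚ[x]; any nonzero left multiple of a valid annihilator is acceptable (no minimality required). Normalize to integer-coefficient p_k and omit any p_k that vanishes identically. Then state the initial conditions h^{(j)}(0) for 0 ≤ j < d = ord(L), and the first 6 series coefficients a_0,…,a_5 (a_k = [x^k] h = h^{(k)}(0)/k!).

f: a_k = -2, -6, -18, -54, -162, -486, …
g: a_k = 3, 6, 12, 24, 48, 96, …
h₀=f·g: eliminate ⇒ L₀, order ≤ 1·1.
L = (-5 + 12·x) + (1 - 5·x + 6·x^2)·Dx  (order 1).
h: a_k = -6, -30, -114, -390, -1266, -3990, …
ICs: h(0) = -6.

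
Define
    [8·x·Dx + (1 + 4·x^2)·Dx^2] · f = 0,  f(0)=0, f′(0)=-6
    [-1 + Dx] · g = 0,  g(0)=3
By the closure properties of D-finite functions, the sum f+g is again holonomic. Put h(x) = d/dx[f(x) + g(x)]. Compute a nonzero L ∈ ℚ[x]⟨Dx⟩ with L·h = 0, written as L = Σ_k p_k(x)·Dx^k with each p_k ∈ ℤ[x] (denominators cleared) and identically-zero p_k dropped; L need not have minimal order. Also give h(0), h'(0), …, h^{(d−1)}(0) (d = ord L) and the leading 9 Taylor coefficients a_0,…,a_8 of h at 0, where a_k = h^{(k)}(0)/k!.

L = (8 - 8·x - 96·x^2 - 32·x^3) + (-9 + 88·x^2 - 16·x^4)·Dx + (1 + 8·x + 8·x^2 + 32·x^3 + 16·x^4)·Dx^2  (order 2).
h: a_k = -3, 3, 51/2, 1/2, -767/8, 1/40, 92161/240, 1/1680, -20643839/13440, …
ICs: h(0) = -3, h′(0) = 3.

f: a_k = 0, -6, 0, 8, 0, -96/5, 0, 384/7, 0, …
g: a_k = 3, 3, 3/2, 1/2, 1/8, 1/40, 1/240, 1/1680, 1/13440, …
Weyl lclm of L_f,L_g ⇒ L₀ (ord ≤ 3).
h=h₀': d/dx-closure on L₀ ⇒ L.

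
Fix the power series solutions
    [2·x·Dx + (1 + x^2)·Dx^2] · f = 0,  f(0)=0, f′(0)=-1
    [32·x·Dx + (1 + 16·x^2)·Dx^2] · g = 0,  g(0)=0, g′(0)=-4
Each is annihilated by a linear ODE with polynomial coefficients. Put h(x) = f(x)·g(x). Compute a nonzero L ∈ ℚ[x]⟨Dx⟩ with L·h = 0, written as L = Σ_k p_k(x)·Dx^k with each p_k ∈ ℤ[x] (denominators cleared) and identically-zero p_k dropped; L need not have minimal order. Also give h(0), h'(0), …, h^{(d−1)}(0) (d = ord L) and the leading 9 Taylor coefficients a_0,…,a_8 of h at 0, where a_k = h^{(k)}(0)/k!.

L = (-384·x - 10880·x^3 - 16384·x^5 + 34816·x^7 + 98304·x^9)·Dx + (-68 - 3916·x^2 - 19584·x^4 - 14336·x^6 + 121856·x^8 + 147456·x^10)·Dx^2 + (-136·x - 2632·x^3 - 6528·x^5 + 16448·x^7 + 69632·x^9 + 49152·x^11)·Dx^3 + (-1 - 34·x^2 - 305·x^4 + 4880·x^8 + 8704·x^10 + 4096·x^12)·Dx^4  (order 4).
h: a_k = 0, 0, 4, 0, -68/3, 0, 9572/45, 0, -253436/105, …
ICs: h(0) = 0, h′(0) = 0, h′′(0) = 8, h′′′(0) = 0.

f: a_k = 0, -1, 0, 1/3, 0, -1/5, 0, 1/7, 0, …
g: a_k = 0, -4, 0, 64/3, 0, -1024/5, 0, 16384/7, 0, …
h₀=f·g: eliminate ⇒ L₀, order ≤ 2·2.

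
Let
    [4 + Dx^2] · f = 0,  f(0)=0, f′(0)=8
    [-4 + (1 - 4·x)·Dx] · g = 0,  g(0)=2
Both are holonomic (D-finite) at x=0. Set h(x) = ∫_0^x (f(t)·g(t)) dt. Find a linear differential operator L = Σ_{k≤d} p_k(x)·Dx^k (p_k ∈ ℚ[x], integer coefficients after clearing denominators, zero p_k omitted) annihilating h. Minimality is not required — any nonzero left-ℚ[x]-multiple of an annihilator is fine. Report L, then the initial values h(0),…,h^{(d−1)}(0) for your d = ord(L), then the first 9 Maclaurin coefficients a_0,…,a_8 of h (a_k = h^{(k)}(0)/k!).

L = (-4 + 16·x)·Dx + 8·Dx^2 + (-1 + 4·x)·Dx^3  (order 3).
h: a_k = 0, 0, 8, 64/3, 184/3, 2944/15, 29456/45, 33664/15, 2474296/315, …
ICs: h(0) = 0, h′(0) = 0, h′′(0) = 16.

f: a_k = 0, 8, 0, -16/3, 0, 16/15, 0, -32/315, 0, …
g: a_k = 2, 8, 32, 128, 512, 2048, 8192, 32768, 131072, …
Product ⇒ symmetric product L₀, ord ≤ 2.
Integrate: L := L₀·Dx.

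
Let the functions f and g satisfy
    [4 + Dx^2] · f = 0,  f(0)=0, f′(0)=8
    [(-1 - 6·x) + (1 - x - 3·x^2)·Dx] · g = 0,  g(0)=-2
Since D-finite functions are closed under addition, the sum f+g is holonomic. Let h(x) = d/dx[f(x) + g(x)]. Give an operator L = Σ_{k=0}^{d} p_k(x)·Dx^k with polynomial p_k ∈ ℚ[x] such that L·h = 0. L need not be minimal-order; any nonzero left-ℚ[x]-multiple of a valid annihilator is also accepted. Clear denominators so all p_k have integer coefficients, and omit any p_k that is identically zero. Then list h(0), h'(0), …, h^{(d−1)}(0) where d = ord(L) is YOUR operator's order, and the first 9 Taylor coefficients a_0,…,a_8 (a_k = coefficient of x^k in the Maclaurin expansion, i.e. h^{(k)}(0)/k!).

L = (976 + 5056·x + 17104·x^2 + 11760·x^3 + 18720·x^4 + 3888·x^5 + 3888·x^6) + (-92 - 516·x + 372·x^2 + 1232·x^3 + 2280·x^4 + 3240·x^5 + 1512·x^6 + 1296·x^7)·Dx + (244 + 1264·x + 4276·x^2 + 2940·x^3 + 4680·x^4 + 972·x^5 + 972·x^6)·Dx^2 + (-23 - 129·x + 93·x^2 + 308·x^3 + 570·x^4 + 810·x^5 + 378·x^6 + 324·x^7)·Dx^3  (order 3).
h: a_k = 6, -16, -58, -152, -1184/3, -1164, -136742/45, -8128, -6571514/315, …
ICs: h(0) = 6, h′(0) = -16, h′′(0) = -116.

f: a_k = 0, 8, 0, -16/3, 0, 16/15, 0, -32/315, 0, …
g: a_k = -2, -2, -8, -14, -38, -80, -194, -434, -1016, …
Sum ⇒ L₀ = lclm(L_f,L_g) in ℚ(x)⟨Dx⟩.
Differentiate: ansatz ord ≤ ord L₀ ⇒ L.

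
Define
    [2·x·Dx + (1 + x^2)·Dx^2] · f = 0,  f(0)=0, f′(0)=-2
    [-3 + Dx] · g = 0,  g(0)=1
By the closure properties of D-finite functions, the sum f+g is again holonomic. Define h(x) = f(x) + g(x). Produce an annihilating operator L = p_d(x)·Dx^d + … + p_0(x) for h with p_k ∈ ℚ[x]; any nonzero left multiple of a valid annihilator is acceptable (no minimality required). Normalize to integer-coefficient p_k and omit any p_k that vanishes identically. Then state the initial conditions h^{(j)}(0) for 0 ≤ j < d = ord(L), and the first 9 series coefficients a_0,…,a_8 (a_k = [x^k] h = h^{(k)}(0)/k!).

f: a_k = 0, -2, 0, 2/3, 0, -2/5, 0, 2/7, 0, …
g: a_k = 1, 3, 9/2, 9/2, 27/8, 81/40, 81/80, 243/560, 729/4480, …
h₀=f+g: left-lcm gives L₀, ord ≤ 3.
L = (6 - 18·x - 18·x^2 - 18·x^3)·Dx + (-11 - 12·x^2 - 9·x^4)·Dx^2 + (3 + 2·x + 6·x^2 + 2·x^3 + 3·x^4)·Dx^3  (order 3).
h: a_k = 1, 1, 9/2, 31/6, 27/8, 13/8, 81/80, 403/560, 729/4480, …
ICs: h(0) = 1, h′(0) = 1, h′′(0) = 9.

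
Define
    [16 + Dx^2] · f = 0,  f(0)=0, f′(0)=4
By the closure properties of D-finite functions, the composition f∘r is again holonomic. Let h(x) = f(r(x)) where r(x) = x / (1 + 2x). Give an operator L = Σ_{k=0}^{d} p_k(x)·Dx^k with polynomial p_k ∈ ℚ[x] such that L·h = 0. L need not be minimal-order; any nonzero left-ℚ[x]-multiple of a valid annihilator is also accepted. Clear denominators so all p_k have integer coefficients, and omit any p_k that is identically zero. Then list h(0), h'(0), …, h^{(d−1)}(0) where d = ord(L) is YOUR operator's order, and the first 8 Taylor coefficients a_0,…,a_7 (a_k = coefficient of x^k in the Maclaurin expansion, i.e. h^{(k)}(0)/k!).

f: a_k = 0, 4, 0, -32/3, 0, 128/15, 0, -1024/315, …
L₀ from L_f via x↦r, Dx↦r'^{-1}Dx.
L = 16 + (4 + 24·x + 48·x^2 + 32·x^3)·Dx + (1 + 8·x + 24·x^2 + 32·x^3 + 16·x^4)·Dx^2  (order 2).
h: a_k = 0, 4, -8, 16/3, 32, -2752/15, 640, -565504/315, …
ICs: h(0) = 0, h′(0) = 4.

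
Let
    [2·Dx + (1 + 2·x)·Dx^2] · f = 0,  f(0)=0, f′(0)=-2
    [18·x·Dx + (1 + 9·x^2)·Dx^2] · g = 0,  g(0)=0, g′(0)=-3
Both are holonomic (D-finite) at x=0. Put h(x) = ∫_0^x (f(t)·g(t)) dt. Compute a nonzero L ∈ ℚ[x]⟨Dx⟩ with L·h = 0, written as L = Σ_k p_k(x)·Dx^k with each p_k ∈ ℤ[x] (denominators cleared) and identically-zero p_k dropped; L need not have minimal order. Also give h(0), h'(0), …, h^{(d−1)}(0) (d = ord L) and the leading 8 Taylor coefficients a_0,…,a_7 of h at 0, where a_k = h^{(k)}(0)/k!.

L = (792 + 3024·x + 22680·x^2 + 102384·x^3 + 174960·x^4 + 151632·x^5 + 104976·x^7)·Dx^2 + (332 + 4752·x + 28908·x^2 + 127008·x^3 + 351216·x^4 + 542376·x^5 + 408240·x^6 + 157464·x^7 + 367416·x^8)·Dx^3 + (44 + 916·x + 6696·x^2 + 27252·x^3 + 85860·x^4 + 193428·x^5 + 279936·x^6 + 224532·x^7 + 157464·x^8 + 209952·x^9)·Dx^4 + (10 + 76·x + 418·x^2 + 1728·x^3 + 5391·x^4 + 12960·x^5 + 24948·x^6 + 34992·x^7 + 29889·x^8 + 26244·x^9 + 26244·x^10)·Dx^5  (order 5).
h: a_k = 0, 0, 0, 2, -3/2, -2, 1, 66/5, …
ICs: h(0) = 0, h′(0) = 0, h′′(0) = 0, h′′′(0) = 12, h′′′′(0) = -36.

f: a_k = 0, -2, 2, -8/3, 4, -32/5, 32/3, -128/7, …
g: a_k = 0, -3, 0, 9, 0, -243/5, 0, 2187/7, …
L₀ := L_f ⊗_s L_g (sym. prod.), ord ≤ 4.
h=∫h₀ ⇒ L = L₀·Dx.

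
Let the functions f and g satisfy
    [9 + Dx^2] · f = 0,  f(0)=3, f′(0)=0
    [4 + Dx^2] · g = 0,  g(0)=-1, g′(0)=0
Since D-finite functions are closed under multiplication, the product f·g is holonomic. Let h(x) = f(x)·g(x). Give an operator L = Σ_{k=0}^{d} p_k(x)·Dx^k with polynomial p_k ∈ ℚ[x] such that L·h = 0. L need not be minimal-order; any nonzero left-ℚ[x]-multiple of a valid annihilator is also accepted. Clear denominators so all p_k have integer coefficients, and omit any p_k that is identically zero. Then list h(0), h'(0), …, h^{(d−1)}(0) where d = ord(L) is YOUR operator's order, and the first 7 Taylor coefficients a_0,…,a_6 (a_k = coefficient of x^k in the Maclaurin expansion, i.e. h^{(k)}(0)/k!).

f: a_k = 3, 0, -27/2, 0, 81/8, 0, -243/80, …
g: a_k = -1, 0, 2, 0, -2/3, 0, 4/45, …
L₀ := L_f ⊗_s L_g (sym. prod.), ord ≤ 4.
L = 25 + 26·Dx^2 + Dx^4  (order 4).
h: a_k = -3, 0, 39/2, 0, -313/8, 0, 7813/240, …
ICs: h(0) = -3, h′(0) = 0, h′′(0) = 39, h′′′(0) = 0.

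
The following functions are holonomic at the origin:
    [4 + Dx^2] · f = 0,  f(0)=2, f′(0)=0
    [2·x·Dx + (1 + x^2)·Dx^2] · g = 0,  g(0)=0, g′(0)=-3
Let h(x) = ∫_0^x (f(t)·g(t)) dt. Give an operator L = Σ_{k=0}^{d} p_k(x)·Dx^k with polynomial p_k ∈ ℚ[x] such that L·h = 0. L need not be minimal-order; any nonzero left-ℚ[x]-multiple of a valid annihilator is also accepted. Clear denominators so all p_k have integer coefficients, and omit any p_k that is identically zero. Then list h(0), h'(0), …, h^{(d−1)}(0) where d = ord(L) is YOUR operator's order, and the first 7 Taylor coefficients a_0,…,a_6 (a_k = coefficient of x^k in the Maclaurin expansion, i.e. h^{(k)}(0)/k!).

f: a_k = 2, 0, -4, 0, 4/3, 0, -8/45, …
g: a_k = 0, -3, 0, 1, 0, -3/5, 0, …
L₀ := L_f ⊗_s L_g (sym. prod.), ord ≤ 4.
h=∫h₀ ⇒ L = L₀·Dx.
L = (160 + 464·x^2 + 464·x^4 + 256·x^6 + 64·x^8)·Dx + (96·x + 224·x^3 + 192·x^5 + 64·x^7)·Dx^2 + (60 + 188·x^2 + 216·x^4 + 128·x^6 + 32·x^8)·Dx^3 + (24·x + 56·x^3 + 48·x^5 + 16·x^7)·Dx^4 + (5 + 18·x^2 + 25·x^4 + 16·x^6 + 4·x^8)·Dx^5  (order 5).
h: a_k = 0, 0, -3, 0, 7/2, 0, -23/15, …
ICs: h(0) = 0, h′(0) = 0, h′′(0) = -6, h′′′(0) = 0, h′′′′(0) = 84.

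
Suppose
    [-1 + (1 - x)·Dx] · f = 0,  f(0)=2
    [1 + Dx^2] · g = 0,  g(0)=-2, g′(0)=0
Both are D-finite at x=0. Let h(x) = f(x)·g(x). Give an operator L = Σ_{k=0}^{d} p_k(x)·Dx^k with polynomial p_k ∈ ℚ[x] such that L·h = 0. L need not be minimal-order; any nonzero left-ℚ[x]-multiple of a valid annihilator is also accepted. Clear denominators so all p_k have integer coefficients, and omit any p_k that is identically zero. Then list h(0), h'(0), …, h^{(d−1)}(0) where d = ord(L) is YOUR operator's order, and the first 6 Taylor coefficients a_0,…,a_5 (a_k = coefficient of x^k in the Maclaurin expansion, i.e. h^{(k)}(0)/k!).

L = (-1 + x) + 2·Dx + (-1 + x)·Dx^2  (order 2).
h: a_k = -4, -4, -2, -2, -13/6, -13/6, …
ICs: h(0) = -4, h′(0) = -4.

f: a_k = 2, 2, 2, 2, 2, 2, …
g: a_k = -2, 0, 1, 0, -1/12, 0, …
f·g: L₀ = L_f ⊗_s L_g, ord ≤ 1·2.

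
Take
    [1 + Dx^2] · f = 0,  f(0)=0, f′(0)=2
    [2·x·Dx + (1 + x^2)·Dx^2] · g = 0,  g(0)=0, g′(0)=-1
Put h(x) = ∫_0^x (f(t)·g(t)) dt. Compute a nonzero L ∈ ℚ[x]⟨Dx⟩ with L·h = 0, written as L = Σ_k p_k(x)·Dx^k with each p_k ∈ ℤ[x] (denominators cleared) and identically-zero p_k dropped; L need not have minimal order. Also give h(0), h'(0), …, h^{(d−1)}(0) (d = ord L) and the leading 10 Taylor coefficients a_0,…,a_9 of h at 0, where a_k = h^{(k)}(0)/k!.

L = (10 + 26·x^2 + 11·x^4 + 4·x^6 + x^8)·Dx + (12·x + 20·x^3 + 12·x^5 + 4·x^7)·Dx^2 + (12 + 32·x^2 + 18·x^4 + 8·x^6 + 2·x^8)·Dx^3 + (12·x + 20·x^3 + 12·x^5 + 4·x^7)·Dx^4 + (2 + 6·x^2 + 7·x^4 + 4·x^6 + x^8)·Dx^5  (order 5).
h: a_k = 0, 0, 0, -2/3, 0, 1/5, 0, -19/252, 0, 43/1080, …
ICs: h(0) = 0, h′(0) = 0, h′′(0) = 0, h′′′(0) = -4, h′′′′(0) = 0.

f: a_k = 0, 2, 0, -1/3, 0, 1/60, 0, -1/2520, 0, 1/181440, …
g: a_k = 0, -1, 0, 1/3, 0, -1/5, 0, 1/7, 0, -1/9, …
Sym-product of L_f,L_g gives L₀ (≤ ord 4).
Integrate: L := L₀·Dx.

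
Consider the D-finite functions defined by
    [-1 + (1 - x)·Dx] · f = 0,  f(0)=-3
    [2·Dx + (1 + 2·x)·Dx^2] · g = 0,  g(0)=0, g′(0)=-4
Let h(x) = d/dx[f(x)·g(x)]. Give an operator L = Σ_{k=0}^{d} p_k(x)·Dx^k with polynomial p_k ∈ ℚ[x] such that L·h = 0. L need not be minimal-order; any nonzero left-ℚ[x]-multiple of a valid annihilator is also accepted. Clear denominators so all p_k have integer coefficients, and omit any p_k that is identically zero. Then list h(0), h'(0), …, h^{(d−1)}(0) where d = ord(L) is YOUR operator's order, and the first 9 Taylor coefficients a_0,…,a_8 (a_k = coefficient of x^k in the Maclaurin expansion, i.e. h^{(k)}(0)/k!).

L = 8 + (-1 + 10·x)·Dx + (-1 - x + 2·x^2)·Dx^2  (order 2).
h: a_k = 12, 0, 48, -32, 152, -1008/5, 2664/5, -32448/35, 71016/35, …
ICs: h(0) = 12, h′(0) = 0.

f: a_k = -3, -3, -3, -3, -3, -3, -3, -3, -3, …
g: a_k = 0, -4, 4, -16/3, 8, -64/5, 64/3, -256/7, 64, …
Sym-product of L_f,L_g gives L₀ (≤ ord 2).
Differentiate: ansatz ord ≤ ord L₀ ⇒ L.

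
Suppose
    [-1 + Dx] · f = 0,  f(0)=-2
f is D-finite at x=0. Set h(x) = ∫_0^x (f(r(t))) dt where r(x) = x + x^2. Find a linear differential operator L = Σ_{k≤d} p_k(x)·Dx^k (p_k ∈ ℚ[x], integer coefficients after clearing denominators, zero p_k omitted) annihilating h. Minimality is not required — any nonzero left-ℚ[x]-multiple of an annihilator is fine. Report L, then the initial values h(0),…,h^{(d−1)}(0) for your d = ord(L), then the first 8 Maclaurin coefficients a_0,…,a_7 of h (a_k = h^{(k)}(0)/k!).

L = (-1 - 2·x)·Dx + Dx^2  (order 2).
h: a_k = 0, -2, -1, -1, -7/12, -5/12, -9/40, -331/2520, …
ICs: h(0) = 0, h′(0) = -2.

f: a_k = -2, -2, -1, -1/3, -1/12, -1/60, -1/360, -1/2520, …
L₀ from L_f via x↦r, Dx↦r'^{-1}Dx.
Integrate: L := L₀·Dx.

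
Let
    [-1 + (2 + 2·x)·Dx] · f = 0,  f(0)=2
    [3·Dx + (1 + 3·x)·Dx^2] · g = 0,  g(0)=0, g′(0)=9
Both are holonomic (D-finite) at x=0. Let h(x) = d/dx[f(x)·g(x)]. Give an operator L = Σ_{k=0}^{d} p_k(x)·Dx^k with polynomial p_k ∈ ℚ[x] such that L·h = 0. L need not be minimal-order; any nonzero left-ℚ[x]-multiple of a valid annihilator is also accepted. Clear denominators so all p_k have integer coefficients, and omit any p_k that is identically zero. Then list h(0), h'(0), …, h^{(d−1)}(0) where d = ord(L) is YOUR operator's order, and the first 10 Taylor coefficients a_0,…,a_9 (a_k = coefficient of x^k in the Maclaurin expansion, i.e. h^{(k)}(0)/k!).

L = (-13 - 6·x + 3·x^2) + (-32 - 56·x + 24·x^3)·Dx + (-4 - 16·x - 8·x^2 + 16·x^3 + 12·x^4)·Dx^2  (order 2).
h: a_k = 18, -36, 459/4, -360, 70947/64, -540567/160, 26213571/2560, -34648749/1120, 10698928173/114688, -16111246293/57344, …
ICs: h(0) = 18, h′(0) = -36.

f: a_k = 2, 1, -1/4, 1/8, -5/64, 7/128, -21/512, 33/1024, -429/16384, 715/32768, …
g: a_k = 0, 9, -27/2, 27, -243/4, 729/5, -729/2, 6561/7, -19683/8, 6561, …
h₀=f·g: eliminate ⇒ L₀, order ≤ 1·2.
h₀' ⇒ L via d/dx closure of L₀.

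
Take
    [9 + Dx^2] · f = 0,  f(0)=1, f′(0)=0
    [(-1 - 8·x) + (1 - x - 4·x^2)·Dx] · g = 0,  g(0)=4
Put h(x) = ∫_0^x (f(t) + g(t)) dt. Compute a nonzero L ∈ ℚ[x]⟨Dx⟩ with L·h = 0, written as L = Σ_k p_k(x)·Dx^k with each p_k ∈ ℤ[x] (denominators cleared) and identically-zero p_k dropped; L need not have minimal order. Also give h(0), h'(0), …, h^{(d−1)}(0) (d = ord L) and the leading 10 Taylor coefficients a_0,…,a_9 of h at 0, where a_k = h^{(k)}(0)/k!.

L = (-567 - 4806·x - 3321·x^2 - 9936·x^3 - 6480·x^4 - 10368·x^5)·Dx + (171 - 117·x - 441·x^2 + 135·x^3 - 540·x^4 - 3888·x^5 - 5184·x^6)·Dx^2 + (-63 - 534·x - 369·x^2 - 1104·x^3 - 720·x^4 - 1152·x^5)·Dx^3 + (19 - 13·x - 49·x^2 + 15·x^3 - 60·x^4 - 432·x^5 - 576·x^6)·Dx^4  (order 4).
h: a_k = 0, 5, 2, 31/6, 9, 191/8, 130/3, 57839/560, 441/2, 20877529/40320, …
ICs: h(0) = 0, h′(0) = 5, h′′(0) = 4, h′′′(0) = 31.

f: a_k = 1, 0, -9/2, 0, 27/8, 0, -81/80, 0, 729/4480, 0, …
g: a_k = 4, 4, 20, 36, 116, 260, 724, 1764, 4660, 11716, …
Sum ⇒ L₀ = lclm(L_f,L_g) in ℚ(x)⟨Dx⟩.
∫: right-multiply L₀ by Dx.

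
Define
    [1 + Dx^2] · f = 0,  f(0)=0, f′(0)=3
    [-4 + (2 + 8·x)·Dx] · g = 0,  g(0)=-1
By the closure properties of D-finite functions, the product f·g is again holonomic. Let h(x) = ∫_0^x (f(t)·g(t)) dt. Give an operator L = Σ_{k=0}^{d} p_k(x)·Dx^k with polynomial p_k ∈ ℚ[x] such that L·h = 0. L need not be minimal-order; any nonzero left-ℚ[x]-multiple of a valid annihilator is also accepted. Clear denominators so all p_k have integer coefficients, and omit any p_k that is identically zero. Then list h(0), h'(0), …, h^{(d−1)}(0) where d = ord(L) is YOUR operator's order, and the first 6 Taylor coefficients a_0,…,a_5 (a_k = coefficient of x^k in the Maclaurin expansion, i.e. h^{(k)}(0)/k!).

f: a_k = 0, 3, 0, -1/2, 0, 1/40, …
g: a_k = -1, -2, 2, -4, 10, -28, …
h₀=f·g: eliminate ⇒ L₀, order ≤ 2·1.
h=∫₀ˣh₀: take L = L₀·Dx.
L = (13 + 8·x + 16·x^2)·Dx + (-4 - 16·x)·Dx^2 + (1 + 8·x + 16·x^2)·Dx^3  (order 3).
h: a_k = 0, 0, -3/2, -2, 13/8, -11/5, …
ICs: h(0) = 0, h′(0) = 0, h′′(0) = -3.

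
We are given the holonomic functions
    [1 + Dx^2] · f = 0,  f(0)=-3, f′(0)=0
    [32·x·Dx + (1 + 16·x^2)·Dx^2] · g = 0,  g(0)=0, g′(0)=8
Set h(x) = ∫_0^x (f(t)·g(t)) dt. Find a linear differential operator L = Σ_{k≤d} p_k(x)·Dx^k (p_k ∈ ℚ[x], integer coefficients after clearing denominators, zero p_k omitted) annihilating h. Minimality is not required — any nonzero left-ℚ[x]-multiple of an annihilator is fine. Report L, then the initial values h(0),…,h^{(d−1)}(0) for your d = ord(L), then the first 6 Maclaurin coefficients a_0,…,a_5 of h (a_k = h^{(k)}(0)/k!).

f: a_k = -3, 0, 3/2, 0, -1/8, 0, …
g: a_k = 0, 8, 0, -128/3, 0, 2048/5, …
f·g: L₀ = L_f ⊗_s L_g, ord ≤ 2·2.
h=∫₀ˣh₀: take L = L₀·Dx.
L = (1105 + 51776·x^2 + 22016·x^4 + 16384·x^6 + 65536·x^8)·Dx + (2112·x + 35840·x^3 + 49152·x^5 + 262144·x^7)·Dx^2 + (1122 + 52352·x^2 + 27648·x^4 + 32768·x^6 + 131072·x^8)·Dx^3 + (2112·x + 35840·x^3 + 49152·x^5 + 262144·x^7)·Dx^4 + (17 + 576·x^2 + 5632·x^4 + 16384·x^6 + 65536·x^8)·Dx^5  (order 5).
h: a_k = 0, 0, -12, 0, 35, 0, …
ICs: h(0) = 0, h′(0) = 0, h′′(0) = -24, h′′′(0) = 0, h′′′′(0) = 840.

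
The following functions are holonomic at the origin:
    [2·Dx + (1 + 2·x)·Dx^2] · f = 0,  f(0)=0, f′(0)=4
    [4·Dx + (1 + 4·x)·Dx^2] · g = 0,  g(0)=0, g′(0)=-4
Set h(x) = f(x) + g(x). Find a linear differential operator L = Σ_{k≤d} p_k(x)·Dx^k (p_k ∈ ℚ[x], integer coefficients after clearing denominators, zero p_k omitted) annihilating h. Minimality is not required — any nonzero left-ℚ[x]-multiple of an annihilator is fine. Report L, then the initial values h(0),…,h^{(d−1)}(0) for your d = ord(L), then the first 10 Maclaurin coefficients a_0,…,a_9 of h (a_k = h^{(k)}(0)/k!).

L = 16·Dx + (12 + 32·x)·Dx^2 + (1 + 6·x + 8·x^2)·Dx^3  (order 3).
h: a_k = 0, 0, 4, -16, 56, -192, 1984/3, -2304, 8128, -87040/3, …
ICs: h(0) = 0, h′(0) = 0, h′′(0) = 8.

f: a_k = 0, 4, -4, 16/3, -8, 64/5, -64/3, 256/7, -64, 1024/9, …
g: a_k = 0, -4, 8, -64/3, 64, -1024/5, 2048/3, -16384/7, 8192, -262144/9, …
L₀ := lclm(L_f,L_g); ord L₀ ≤ 2+2.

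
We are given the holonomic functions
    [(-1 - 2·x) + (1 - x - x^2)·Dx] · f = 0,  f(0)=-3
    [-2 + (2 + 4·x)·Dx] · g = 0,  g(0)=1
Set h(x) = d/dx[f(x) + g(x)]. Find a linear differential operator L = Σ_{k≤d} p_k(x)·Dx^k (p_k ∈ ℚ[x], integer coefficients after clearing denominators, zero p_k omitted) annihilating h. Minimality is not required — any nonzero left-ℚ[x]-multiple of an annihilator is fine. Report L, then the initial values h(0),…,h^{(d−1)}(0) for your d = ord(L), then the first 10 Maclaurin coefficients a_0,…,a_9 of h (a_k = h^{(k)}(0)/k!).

L = (-6 - 18·x - 24·x^2 - 12·x^3 - 6·x^4) + (-3 - 24·x - 63·x^2 - 72·x^3 - 45·x^4 - 18·x^5)·Dx + (1 + 4·x + 3·x^2 - 6·x^3 - 13·x^4 - 12·x^5 - 4·x^6)·Dx^2  (order 2).
h: a_k = -2, -13, -51/2, -125/2, -925/8, -1935/8, -6825/16, -13485/16, -183645/128, -353915/128, …
ICs: h(0) = -2, h′(0) = -13.

f: a_k = -3, -3, -6, -9, -15, -24, -39, -63, -102, -165, …
g: a_k = 1, 1, -1/2, 1/2, -5/8, 7/8, -21/16, 33/16, -429/128, 715/128, …
Sum ⇒ L₀ = lclm(L_f,L_g) in ℚ(x)⟨Dx⟩.
Differentiate: ansatz ord ≤ ord L₀ ⇒ L.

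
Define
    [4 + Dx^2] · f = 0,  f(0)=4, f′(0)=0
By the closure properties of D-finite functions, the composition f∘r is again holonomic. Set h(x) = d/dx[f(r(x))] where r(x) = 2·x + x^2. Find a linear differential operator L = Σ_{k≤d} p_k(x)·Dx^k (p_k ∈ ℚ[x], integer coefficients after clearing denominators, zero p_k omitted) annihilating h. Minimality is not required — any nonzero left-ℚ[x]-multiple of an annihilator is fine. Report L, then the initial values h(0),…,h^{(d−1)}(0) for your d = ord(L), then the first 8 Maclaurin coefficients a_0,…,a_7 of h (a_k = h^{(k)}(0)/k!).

L = (19 + 64·x + 96·x^2 + 64·x^3 + 16·x^4) + (-3 - 3·x)·Dx + (1 + 2·x + x^2)·Dx^2  (order 2).
h: a_k = 0, -64, -96, 416/3, 1280/3, 3712/15, -4928/15, -191936/315, …
ICs: h(0) = 0, h′(0) = -64.

f: a_k = 4, 0, -8, 0, 8/3, 0, -16/45, 0, …
f∘r: x↦r, Dx↦Dx/r' in L_f ⇒ L₀.
h=h₀': d/dx-closure on L₀ ⇒ L.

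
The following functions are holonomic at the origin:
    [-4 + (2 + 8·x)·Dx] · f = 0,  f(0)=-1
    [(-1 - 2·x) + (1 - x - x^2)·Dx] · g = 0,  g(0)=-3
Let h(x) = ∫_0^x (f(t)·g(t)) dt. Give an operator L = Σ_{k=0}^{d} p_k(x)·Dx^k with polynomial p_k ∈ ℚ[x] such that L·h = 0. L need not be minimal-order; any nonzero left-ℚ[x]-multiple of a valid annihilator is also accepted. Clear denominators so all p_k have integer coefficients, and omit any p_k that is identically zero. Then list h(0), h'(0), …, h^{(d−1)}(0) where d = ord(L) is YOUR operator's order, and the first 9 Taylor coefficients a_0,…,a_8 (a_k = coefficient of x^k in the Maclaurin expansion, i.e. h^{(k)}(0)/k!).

L = (3 + 4·x + 6·x^2)·Dx + (-1 - 3·x + 5·x^2 + 4·x^3)·Dx^2  (order 2).
h: a_k = 0, 3, 9/2, 2, 27/4, 3/5, 19, -135/7, 771/8, …
ICs: h(0) = 0, h′(0) = 3.

f: a_k = -1, -2, 2, -4, 10, -28, 84, -264, 858, …
g: a_k = -3, -3, -6, -9, -15, -24, -39, -63, -102, …
h₀=f·g: eliminate ⇒ L₀, order ≤ 1·1.
h=∫₀ˣh₀: take L = L₀·Dx.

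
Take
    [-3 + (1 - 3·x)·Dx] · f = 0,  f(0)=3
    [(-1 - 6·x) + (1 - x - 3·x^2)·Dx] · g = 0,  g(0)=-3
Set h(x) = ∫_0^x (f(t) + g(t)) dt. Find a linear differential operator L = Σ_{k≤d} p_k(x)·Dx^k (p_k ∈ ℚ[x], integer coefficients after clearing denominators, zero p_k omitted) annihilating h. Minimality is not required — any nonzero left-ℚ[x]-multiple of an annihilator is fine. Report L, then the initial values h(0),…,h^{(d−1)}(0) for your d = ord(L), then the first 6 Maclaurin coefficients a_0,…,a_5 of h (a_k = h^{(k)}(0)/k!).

L = (6 - 108·x + 162·x^2 - 162·x^3)·Dx + (10 - 6·x - 108·x^2 + 270·x^3 - 324·x^4)·Dx^2 + (-2 + 14·x - 33·x^2 + 18·x^3 + 54·x^4 - 81·x^5)·Dx^3  (order 3).
h: a_k = 0, 0, 3, 5, 15, 186/5, …
ICs: h(0) = 0, h′(0) = 0, h′′(0) = 6.

f: a_k = 3, 9, 27, 81, 243, 729, …
g: a_k = -3, -3, -12, -21, -57, -120, …
L₀ := lclm(L_f,L_g); ord L₀ ≤ 1+1.
Integrate: L := L₀·Dx.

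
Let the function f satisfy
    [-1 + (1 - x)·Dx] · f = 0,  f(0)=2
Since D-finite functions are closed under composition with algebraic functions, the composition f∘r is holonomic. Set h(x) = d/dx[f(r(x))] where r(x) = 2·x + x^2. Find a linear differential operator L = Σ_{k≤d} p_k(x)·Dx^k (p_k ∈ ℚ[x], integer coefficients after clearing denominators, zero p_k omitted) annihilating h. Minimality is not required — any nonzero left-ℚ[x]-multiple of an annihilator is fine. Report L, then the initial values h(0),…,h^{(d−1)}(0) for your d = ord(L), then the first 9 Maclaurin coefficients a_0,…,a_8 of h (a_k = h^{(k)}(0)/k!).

L = (5 + 6·x + 3·x^2) + (-1 + x + 3·x^2 + x^3)·Dx  (order 1).
h: a_k = 4, 20, 72, 232, 700, 2028, 5712, 15760, 42804, …
ICs: h(0) = 4.

f: a_k = 2, 2, 2, 2, 2, 2, 2, 2, 2, …
L₀ from L_f via x↦r, Dx↦r'^{-1}Dx.
Derive L from L₀ (diff closure).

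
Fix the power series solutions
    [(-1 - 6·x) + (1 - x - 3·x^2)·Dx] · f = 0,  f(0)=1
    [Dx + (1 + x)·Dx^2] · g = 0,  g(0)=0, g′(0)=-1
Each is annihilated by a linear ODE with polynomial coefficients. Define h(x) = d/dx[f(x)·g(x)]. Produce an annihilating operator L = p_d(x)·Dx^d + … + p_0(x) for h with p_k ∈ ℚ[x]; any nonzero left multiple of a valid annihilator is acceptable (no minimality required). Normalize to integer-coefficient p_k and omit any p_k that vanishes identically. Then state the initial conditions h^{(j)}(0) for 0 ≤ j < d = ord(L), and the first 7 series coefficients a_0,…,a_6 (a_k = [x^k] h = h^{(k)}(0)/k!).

L = (142 + 378·x + 324·x^2) + (19 + 173·x + 396·x^2 + 252·x^3)·Dx + (-7 - 12·x + 28·x^2 + 69·x^3 + 36·x^4)·Dx^2  (order 2).
h: a_k = -1, -1, -23/2, -61/3, -1007/12, -956/5, -34591/60, …
ICs: h(0) = -1, h′(0) = -1.

f: a_k = 1, 1, 4, 7, 19, 40, 97, …
g: a_k = 0, -1, 1/2, -1/3, 1/4, -1/5, 1/6, …
L₀ := L_f ⊗_s L_g (sym. prod.), ord ≤ 2.
Differentiate: ansatz ord ≤ ord L₀ ⇒ L.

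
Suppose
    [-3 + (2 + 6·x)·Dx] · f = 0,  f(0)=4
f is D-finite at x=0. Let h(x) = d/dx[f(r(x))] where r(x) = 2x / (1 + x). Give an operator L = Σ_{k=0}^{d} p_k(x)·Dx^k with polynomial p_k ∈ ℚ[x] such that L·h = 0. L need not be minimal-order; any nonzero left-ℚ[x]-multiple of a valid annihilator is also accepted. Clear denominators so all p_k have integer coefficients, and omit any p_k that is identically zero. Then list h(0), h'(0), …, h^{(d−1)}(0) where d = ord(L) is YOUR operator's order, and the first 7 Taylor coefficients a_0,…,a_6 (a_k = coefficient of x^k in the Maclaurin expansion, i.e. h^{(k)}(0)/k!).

L = (-5 - 14·x) + (-1 - 8·x - 7·x^2)·Dx  (order 1).
h: a_k = 12, -60, 306, -1722, 20685/2, -128961/2, 1644825/4, …
ICs: h(0) = 12.

f: a_k = 4, 6, -9/2, 27/4, -405/32, 1701/64, -15309/256, …
Substitute x→r, Dx→(1/r')Dx; clear ⇒ L₀.
h₀' ⇒ L via d/dx closure of L₀.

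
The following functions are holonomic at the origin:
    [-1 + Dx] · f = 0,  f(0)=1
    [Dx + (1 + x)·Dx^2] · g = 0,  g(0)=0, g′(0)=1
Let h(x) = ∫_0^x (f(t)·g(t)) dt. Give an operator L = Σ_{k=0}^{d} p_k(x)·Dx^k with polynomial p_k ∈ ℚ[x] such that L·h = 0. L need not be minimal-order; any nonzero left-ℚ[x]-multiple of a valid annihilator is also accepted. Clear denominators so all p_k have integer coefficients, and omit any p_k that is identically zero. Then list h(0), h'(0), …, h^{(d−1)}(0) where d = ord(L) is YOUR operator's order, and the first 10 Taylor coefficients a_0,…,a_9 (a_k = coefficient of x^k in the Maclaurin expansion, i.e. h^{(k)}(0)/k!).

f: a_k = 1, 1, 1/2, 1/6, 1/24, 1/120, 1/720, 1/5040, 1/40320, 1/362880, …
g: a_k = 0, 1, -1/2, 1/3, -1/4, 1/5, -1/6, 1/7, -1/8, 1/9, …
Sym-product of L_f,L_g gives L₀ (≤ ord 2).
Integrate: L := L₀·Dx.
L = x·Dx + (-1 - 2·x)·Dx^2 + (1 + x)·Dx^3  (order 3).
h: a_k = 0, 0, 1/2, 1/6, 1/12, 0, 1/80, -1/144, 23/4032, -29/6480, …
ICs: h(0) = 0, h′(0) = 0, h′′(0) = 1.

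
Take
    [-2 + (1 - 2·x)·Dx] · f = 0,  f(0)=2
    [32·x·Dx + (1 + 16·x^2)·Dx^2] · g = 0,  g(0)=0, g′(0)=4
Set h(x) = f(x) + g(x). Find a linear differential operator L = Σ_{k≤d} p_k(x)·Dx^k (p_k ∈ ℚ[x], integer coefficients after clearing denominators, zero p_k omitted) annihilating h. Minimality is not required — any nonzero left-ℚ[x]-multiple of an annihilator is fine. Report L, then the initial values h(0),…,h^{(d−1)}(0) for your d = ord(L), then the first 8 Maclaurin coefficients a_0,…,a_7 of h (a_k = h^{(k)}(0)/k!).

L = (-32 + 256·x + 1536·x^2)·Dx + (14 - 32·x - 160·x^2 + 1536·x^3)·Dx^2 + (-1 - 6·x - 96·x^3 + 256·x^4)·Dx^3  (order 3).
h: a_k = 2, 8, 8, -16/3, 32, 1344/5, 128, -14592/7, …
ICs: h(0) = 2, h′(0) = 8, h′′(0) = 16.

f: a_k = 2, 4, 8, 16, 32, 64, 128, 256, …
g: a_k = 0, 4, 0, -64/3, 0, 1024/5, 0, -16384/7, …
L₀ := lclm(L_f,L_g); ord L₀ ≤ 1+2.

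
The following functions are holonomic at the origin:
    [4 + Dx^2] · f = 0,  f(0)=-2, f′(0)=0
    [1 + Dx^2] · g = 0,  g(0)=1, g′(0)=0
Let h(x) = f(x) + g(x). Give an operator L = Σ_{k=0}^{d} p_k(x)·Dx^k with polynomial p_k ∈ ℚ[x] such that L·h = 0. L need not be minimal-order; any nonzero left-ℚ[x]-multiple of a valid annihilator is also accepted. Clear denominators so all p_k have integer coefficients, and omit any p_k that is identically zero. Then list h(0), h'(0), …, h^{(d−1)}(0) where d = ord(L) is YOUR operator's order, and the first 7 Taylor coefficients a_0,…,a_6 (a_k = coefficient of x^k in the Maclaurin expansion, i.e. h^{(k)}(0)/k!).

L = 4 + 5·Dx^2 + Dx^4  (order 4).
h: a_k = -1, 0, 7/2, 0, -31/24, 0, 127/720, …
ICs: h(0) = -1, h′(0) = 0, h′′(0) = 7, h′′′(0) = 0.

f: a_k = -2, 0, 4, 0, -4/3, 0, 8/45, …
g: a_k = 1, 0, -1/2, 0, 1/24, 0, -1/720, …
Sum ⇒ L₀ = lclm(L_f,L_g) in ℚ(x)⟨Dx⟩.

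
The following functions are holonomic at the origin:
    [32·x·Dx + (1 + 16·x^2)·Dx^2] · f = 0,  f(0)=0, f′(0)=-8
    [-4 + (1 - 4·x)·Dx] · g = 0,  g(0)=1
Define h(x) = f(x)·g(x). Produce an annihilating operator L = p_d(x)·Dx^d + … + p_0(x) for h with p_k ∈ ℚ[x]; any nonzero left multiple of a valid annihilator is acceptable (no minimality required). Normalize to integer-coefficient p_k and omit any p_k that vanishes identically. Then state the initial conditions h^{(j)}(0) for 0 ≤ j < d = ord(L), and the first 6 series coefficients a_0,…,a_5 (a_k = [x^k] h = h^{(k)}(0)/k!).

L = 128·x + (8 - 32·x + 256·x^2)·Dx + (-1 + 4·x - 16·x^2 + 64·x^3)·Dx^2  (order 2).
h: a_k = 0, -8, -32, -256/3, -1024/3, -26624/15, …
ICs: h(0) = 0, h′(0) = -8.

f: a_k = 0, -8, 0, 128/3, 0, -2048/5, …
g: a_k = 1, 4, 16, 64, 256, 1024, …
h₀=f·g: eliminate ⇒ L₀, order ≤ 2·1.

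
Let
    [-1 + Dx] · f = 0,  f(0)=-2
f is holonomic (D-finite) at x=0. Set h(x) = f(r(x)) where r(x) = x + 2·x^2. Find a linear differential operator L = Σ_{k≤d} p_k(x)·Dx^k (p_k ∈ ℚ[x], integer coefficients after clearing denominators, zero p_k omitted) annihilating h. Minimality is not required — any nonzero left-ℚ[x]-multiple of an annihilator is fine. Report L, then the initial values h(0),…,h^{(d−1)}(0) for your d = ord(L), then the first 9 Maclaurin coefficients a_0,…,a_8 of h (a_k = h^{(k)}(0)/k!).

f: a_k = -2, -2, -1, -1/3, -1/12, -1/60, -1/360, -1/2520, -1/20160, …
L₀ from L_f via x↦r, Dx↦r'^{-1}Dx.
L = (-1 - 4·x) + Dx  (order 1).
h: a_k = -2, -2, -5, -13/3, -73/12, -281/60, -1741/360, -1697/504, -57233/20160, …
ICs: h(0) = -2.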